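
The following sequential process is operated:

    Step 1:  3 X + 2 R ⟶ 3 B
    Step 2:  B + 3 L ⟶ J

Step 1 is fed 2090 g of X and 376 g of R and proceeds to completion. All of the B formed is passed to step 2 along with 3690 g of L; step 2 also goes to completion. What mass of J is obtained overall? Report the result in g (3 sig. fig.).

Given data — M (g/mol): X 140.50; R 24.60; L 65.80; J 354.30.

5270 g

Step 1:
n(X) = 2090 / 140.50 = 14.88 mol
n(R) = 376.0 / 24.60 = 15.28 mol
n/ν for X = 14.88/3 = 4.960
n/ν for R = 15.28/2 = 7.640
Smallest n/ν is X → limiting reagent.
n(B) produced = (3/3) × 14.88 = 14.88 mol
Step 2:
n(B) available = 14.88 mol
n(L) = 3690 / 65.80 = 56.08 mol
n/ν for B = 14.88/1 = 14.88
n/ν for L = 56.08/3 = 18.69
Smallest n/ν is B → limiting reagent.
n(J) = (1/1) × 14.88 = 14.88 mol
mass = 14.88 × 354.30 = 5272 g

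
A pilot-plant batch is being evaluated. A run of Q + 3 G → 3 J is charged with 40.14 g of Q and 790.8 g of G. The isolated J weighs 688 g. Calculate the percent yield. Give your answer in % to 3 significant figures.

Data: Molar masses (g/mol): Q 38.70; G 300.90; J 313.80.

n(Q) = 40.14 / 38.70 = 1.037 mol
n(G) = 790.8 / 300.90 = 2.628 mol
n/ν for Q = 1.037/1 = 1.037
n/ν for G = 2.628/3 = 0.8760
Smallest n/ν is G → limiting reagent.
theoretical n(J) = (3/3) × 2.628 = 2.628 mol → 824.7 g
% yield = 688 / 824.7 × 100 = 83.42 %

83.4 %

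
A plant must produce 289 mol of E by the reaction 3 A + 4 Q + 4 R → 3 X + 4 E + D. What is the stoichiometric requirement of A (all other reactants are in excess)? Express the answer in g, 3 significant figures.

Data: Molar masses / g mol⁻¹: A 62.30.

13500 g

n(E) = 289.0 mol
n(A) = (3/4) × 289.0 = 216.8 mol
mass = 216.8 × 62.30 = 13510 g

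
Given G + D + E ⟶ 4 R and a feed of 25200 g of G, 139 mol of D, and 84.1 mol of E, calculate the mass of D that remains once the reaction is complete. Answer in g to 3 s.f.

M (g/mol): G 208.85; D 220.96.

12100 g

n(G) = 25200 / 208.85 = 120.7 mol
n(D) = 139.0 mol
n(E) = 84.10 mol
n/ν → G: 120.7, D: 139.0, E: 84.10; E is limiting.
D consumed = (1/1) × 84.10 = 84.10 mol
D remaining = 139.0 − 84.10 = 54.90 mol
mass = 54.90 × 220.96 = 12130 g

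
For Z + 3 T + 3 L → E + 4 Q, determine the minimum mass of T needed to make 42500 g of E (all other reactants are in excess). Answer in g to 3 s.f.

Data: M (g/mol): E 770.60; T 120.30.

19900 g

n(E) = 42500 / 770.60 = 55.15 mol
n(T) = (3/1) × 55.15 = 165.5 mol
mass = 165.5 × 120.30 = 19910 g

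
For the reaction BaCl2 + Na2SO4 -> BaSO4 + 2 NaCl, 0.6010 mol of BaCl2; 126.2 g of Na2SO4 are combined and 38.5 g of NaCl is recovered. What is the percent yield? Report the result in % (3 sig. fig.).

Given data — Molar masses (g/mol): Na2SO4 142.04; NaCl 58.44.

54.8 %

n(BaCl2) = 0.6010 mol
n(Na2SO4) = 126.2 / 142.04 = 0.8885 mol
n/ν for BaCl2 = 0.6010/1 = 0.6010
n/ν for Na2SO4 = 0.8885/1 = 0.8885
Smallest n/ν is BaCl2 → limiting reagent.
theoretical n(NaCl) = (2/1) × 0.6010 = 1.202 mol → 70.24 g
% yield = 38.5 / 70.24 × 100 = 54.81 %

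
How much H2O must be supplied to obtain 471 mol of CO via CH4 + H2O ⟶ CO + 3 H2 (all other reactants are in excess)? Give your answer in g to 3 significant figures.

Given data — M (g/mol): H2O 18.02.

8490 g

n(CO) = 471.0 mol
n(H2O) = (1/1) × 471.0 = 471.0 mol
mass = 471.0 × 18.02 = 8487 g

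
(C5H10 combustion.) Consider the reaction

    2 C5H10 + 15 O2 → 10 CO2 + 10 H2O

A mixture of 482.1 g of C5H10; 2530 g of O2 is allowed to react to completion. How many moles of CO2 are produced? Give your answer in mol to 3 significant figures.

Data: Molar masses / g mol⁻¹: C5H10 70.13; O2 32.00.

n(C5H10) = 482.1 / 70.13 = 6.874 mol
n(O2) = 2530 / 32.00 = 79.06 mol
n/ν for C5H10 = 6.874/2 = 3.437
n/ν for O2 = 79.06/15 = 5.271
Smallest n/ν is C5H10 → limiting reagent.
n(CO2) = (10/2) × 6.874 = 34.37 mol

34.4 mol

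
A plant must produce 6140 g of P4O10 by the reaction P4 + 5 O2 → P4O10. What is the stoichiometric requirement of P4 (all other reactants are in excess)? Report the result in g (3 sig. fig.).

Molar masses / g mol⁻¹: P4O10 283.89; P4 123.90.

2680 g

n(P4O10) = 6140 / 283.89 = 21.63 mol
n(P4) = (1/1) × 21.63 = 21.63 mol
mass = 21.63 × 123.90 = 2680 g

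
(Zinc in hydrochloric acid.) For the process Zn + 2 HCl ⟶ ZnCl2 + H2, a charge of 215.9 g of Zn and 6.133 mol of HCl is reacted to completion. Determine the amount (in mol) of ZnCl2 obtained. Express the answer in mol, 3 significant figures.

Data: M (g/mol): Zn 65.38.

n(Zn) = 215.9 / 65.38 = 3.302 mol
n(HCl) = 6.133 mol
n/ν for Zn = 3.302/1 = 3.302
n/ν for HCl = 6.133/2 = 3.067
Smallest n/ν is HCl → limiting reagent.
n(ZnCl2) = (1/2) × 6.133 = 3.067 mol

3.07 mol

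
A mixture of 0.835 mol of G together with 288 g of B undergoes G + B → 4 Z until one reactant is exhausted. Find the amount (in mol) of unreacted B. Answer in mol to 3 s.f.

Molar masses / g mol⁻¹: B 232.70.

0.403 mol

n(G) = 0.8350 mol
n(B) = 288.0 / 232.70 = 1.238 mol
n/ν for G = 0.8350/1 = 0.8350
n/ν for B = 1.238/1 = 1.238
Smallest n/ν is G → limiting reagent.
B consumed = (1/1) × 0.8350 = 0.8350 mol
B remaining = 1.238 − 0.8350 = 0.4030 mol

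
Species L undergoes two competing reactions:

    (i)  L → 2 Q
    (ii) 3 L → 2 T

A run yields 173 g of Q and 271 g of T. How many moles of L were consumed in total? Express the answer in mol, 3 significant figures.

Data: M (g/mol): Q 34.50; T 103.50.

n(Q) = 173 / 34.50 = 5.014 mol
n(T) = 271 / 103.50 = 2.618 mol
n(L) via (i) = (1/2)×5.014 = 2.507 mol
n(L) via (ii) = (3/2)×2.618 = 3.927 mol
total n(L) = 2.507 + 3.927 = 6.434 mol

6.43 mol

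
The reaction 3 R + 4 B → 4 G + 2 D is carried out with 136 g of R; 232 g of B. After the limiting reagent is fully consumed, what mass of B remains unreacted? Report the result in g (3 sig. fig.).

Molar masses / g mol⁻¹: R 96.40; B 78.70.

n(R) = 136.0 / 96.40 = 1.411 mol
n(B) = 232.0 / 78.70 = 2.948 mol
n/ν → R: 0.4703, B: 0.7370; R is limiting.
B consumed = (4/3) × 1.411 = 1.881 mol
B remaining = 2.948 − 1.881 = 1.067 mol
mass = 1.067 × 78.70 = 83.97 g

84.0 g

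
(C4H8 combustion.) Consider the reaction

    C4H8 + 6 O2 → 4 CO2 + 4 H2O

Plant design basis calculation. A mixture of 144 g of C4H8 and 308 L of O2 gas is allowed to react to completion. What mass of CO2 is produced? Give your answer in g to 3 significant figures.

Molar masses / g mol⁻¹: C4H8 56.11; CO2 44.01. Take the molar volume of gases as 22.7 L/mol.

398 g

n(C4H8) = 144.0 / 56.11 = 2.566 mol
n(O2) = 308.0 / 22.7 = 13.57 mol
n/ν for C4H8 = 2.566/1 = 2.566
n/ν for O2 = 13.57/6 = 2.262
Smallest n/ν is O2 → limiting reagent.
n(CO2) = (4/6) × 13.57 = 9.047 mol
mass = 9.047 × 44.01 = 398.2 g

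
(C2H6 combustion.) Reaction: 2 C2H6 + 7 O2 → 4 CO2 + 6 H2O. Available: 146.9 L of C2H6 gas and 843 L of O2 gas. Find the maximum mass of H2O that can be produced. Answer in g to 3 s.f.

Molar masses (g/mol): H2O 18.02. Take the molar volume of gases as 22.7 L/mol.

350 g

n(C2H6) = 146.9 / 22.7 = 6.471 mol
n(O2) = 843.0 / 22.7 = 37.14 mol
n/ν → C2H6: 3.236, O2: 5.306; C2H6 is limiting.
n(H2O) = (6/2) × 6.471 = 19.41 mol
mass = 19.41 × 18.02 = 349.8 g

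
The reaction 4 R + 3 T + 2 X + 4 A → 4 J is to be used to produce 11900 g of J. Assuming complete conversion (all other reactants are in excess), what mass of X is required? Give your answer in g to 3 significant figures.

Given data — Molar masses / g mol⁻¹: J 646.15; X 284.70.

2620 g

n(J) = 11900 / 646.15 = 18.42 mol
n(X) = (2/4) × 18.42 = 9.210 mol
mass = 9.210 × 284.70 = 2622 g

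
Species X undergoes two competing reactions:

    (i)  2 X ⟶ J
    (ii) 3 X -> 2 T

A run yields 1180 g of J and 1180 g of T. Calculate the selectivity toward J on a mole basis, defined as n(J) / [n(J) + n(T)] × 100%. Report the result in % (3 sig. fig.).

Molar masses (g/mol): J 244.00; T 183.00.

42.9 %

n(J) = 1180 / 244.00 = 4.836 mol
n(T) = 1180 / 183.00 = 6.448 mol
selectivity = 4.836/(4.836+6.448) × 100 = 42.86 %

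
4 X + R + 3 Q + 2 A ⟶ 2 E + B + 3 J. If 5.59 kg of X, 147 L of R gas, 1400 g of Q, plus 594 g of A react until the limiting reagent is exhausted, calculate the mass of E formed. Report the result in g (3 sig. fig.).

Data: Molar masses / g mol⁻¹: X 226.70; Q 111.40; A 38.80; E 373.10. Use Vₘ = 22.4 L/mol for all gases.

n(X) = 5.590×1000 / 226.70 = 24.66 mol
n(R) = 147.0 / 22.4 = 6.563 mol
n(Q) = 1400 / 111.40 = 12.57 mol
n(A) = 594.0 / 38.80 = 15.31 mol
n/ν → X: 6.165, R: 6.563, Q: 4.190, A: 7.655; Q is limiting.
n(E) = (2/3) × 12.57 = 8.380 mol
mass = 8.380 × 373.10 = 3127 g

3130 g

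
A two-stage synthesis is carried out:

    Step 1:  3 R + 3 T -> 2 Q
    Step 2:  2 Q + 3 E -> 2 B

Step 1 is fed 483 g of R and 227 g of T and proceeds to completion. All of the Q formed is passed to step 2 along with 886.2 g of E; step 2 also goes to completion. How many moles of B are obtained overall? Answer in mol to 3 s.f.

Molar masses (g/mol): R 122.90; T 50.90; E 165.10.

2.62 mol

Step 1:
n(R) = 483.0 / 122.90 = 3.930 mol
n(T) = 227.0 / 50.90 = 4.460 mol
n/ν → R: 1.310, T: 1.487; R is limiting.
n(Q) produced = (2/3) × 3.930 = 2.620 mol
Step 2:
n(Q) available = 2.620 mol
n(E) = 886.2 / 165.10 = 5.368 mol
n/ν → Q: 1.310, E: 1.789; Q is limiting.
n(B) = (2/2) × 2.620 = 2.620 mol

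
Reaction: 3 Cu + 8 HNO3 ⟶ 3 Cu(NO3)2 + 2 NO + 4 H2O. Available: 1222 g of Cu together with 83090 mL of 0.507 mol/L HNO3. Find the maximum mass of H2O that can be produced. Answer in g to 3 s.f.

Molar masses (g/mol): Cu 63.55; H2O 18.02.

380 g

n(Cu) = 1222 / 63.55 = 19.23 mol
n(HNO3) = 0.507 × 83090/1000 = 42.13 mol
n/ν → Cu: 6.410, HNO3: 5.266; HNO3 is limiting.
n(H2O) = (4/8) × 42.13 = 21.07 mol
mass = 21.07 × 18.02 = 379.7 g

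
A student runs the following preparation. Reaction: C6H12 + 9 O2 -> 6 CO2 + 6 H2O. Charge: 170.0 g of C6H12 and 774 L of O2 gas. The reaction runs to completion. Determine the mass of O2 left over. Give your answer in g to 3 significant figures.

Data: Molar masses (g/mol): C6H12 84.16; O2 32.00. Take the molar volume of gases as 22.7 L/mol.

n(C6H12) = 170.0 / 84.16 = 2.020 mol
n(O2) = 774.0 / 22.7 = 34.10 mol
n/ν for C6H12 = 2.020/1 = 2.020
n/ν for O2 = 34.10/9 = 3.789
Smallest n/ν is C6H12 → limiting reagent.
O2 consumed = (9/1) × 2.020 = 18.18 mol
O2 remaining = 34.10 − 18.18 = 15.92 mol
mass = 15.92 × 32.00 = 509.4 g

509 g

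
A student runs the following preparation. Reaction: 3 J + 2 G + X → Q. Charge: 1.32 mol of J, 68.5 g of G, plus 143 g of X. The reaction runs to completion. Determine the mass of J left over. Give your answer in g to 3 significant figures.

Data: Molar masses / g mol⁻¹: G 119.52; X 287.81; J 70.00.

32.2 g

n(J) = 1.320 mol
n(G) = 68.50 / 119.52 = 0.5731 mol
n(X) = 143.0 / 287.81 = 0.4969 mol
n/ν → J: 0.4400, G: 0.2866, X: 0.4969; G is limiting.
J consumed = (3/2) × 0.5731 = 0.8597 mol
J remaining = 1.320 − 0.8597 = 0.4603 mol
mass = 0.4603 × 70.00 = 32.22 g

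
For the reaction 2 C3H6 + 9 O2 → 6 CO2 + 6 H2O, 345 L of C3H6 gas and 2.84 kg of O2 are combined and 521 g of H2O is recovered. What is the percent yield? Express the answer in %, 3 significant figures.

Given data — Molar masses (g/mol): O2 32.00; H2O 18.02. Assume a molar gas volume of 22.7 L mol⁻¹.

63.4 %

n(C3H6) = 345.0 / 22.7 = 15.20 mol
n(O2) = 2.840×1000 / 32.00 = 88.75 mol
n/ν for C3H6 = 15.20/2 = 7.600
n/ν for O2 = 88.75/9 = 9.861
Smallest n/ν is C3H6 → limiting reagent.
theoretical n(H2O) = (6/2) × 15.20 = 45.60 mol → 821.7 g
% yield = 521 / 821.7 × 100 = 63.41 %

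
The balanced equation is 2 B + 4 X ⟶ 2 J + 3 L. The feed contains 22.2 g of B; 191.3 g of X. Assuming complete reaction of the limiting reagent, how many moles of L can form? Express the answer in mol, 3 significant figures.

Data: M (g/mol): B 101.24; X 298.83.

0.329 mol

n(B) = 22.20 / 101.24 = 0.2193 mol
n(X) = 191.3 / 298.83 = 0.6402 mol
n/ν → B: 0.1097, X: 0.1601; B is limiting.
n(L) = (3/2) × 0.2193 = 0.3290 mol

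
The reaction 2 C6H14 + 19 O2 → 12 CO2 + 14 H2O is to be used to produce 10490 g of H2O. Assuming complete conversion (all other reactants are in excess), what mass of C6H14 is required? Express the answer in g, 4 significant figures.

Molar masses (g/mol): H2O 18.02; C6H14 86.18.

7167 g

n(H2O) = 10490 / 18.02 = 582.1 mol
n(C6H14) = (2/14) × 582.1 = 83.16 mol
mass = 83.16 × 86.18 = 7167 g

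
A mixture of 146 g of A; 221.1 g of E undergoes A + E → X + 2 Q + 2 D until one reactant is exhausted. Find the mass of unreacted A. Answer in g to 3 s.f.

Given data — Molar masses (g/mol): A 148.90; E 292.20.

33.3 g

n(A) = 146.0 / 148.90 = 0.9805 mol
n(E) = 221.1 / 292.20 = 0.7567 mol
n/ν for A = 0.9805/1 = 0.9805
n/ν for E = 0.7567/1 = 0.7567
Smallest n/ν is E → limiting reagent.
A consumed = (1/1) × 0.7567 = 0.7567 mol
A remaining = 0.9805 − 0.7567 = 0.2238 mol
mass = 0.2238 × 148.90 = 33.32 g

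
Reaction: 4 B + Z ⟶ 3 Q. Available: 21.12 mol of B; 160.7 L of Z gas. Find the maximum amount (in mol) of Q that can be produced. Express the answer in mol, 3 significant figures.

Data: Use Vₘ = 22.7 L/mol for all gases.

15.8 mol

n(B) = 21.12 mol
n(Z) = 160.7 / 22.7 = 7.079 mol
n/ν for B = 21.12/4 = 5.280
n/ν for Z = 7.079/1 = 7.079
Smallest n/ν is B → limiting reagent.
n(Q) = (3/4) × 21.12 = 15.84 mol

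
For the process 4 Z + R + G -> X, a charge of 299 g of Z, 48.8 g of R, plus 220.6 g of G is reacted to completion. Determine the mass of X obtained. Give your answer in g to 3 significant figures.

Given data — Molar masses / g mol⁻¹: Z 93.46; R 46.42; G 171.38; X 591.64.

473 g

n(Z) = 299.0 / 93.46 = 3.199 mol
n(R) = 48.80 / 46.42 = 1.051 mol
n(G) = 220.6 / 171.38 = 1.287 mol
n/ν → Z: 0.7998, R: 1.051, G: 1.287; Z is limiting.
n(X) = (1/4) × 3.199 = 0.7998 mol
mass = 0.7998 × 591.64 = 473.2 g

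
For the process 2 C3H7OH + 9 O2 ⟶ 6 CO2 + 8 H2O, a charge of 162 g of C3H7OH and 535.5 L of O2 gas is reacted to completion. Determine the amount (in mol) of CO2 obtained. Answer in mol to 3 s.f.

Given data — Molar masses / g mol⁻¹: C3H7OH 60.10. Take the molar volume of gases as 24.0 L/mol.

n(C3H7OH) = 162.0 / 60.10 = 2.696 mol
n(O2) = 535.5 / 24.0 = 22.31 mol
n/ν for C3H7OH = 2.696/2 = 1.348
n/ν for O2 = 22.31/9 = 2.479
Smallest n/ν is C3H7OH → limiting reagent.
n(CO2) = (6/2) × 2.696 = 8.088 mol

8.09 mol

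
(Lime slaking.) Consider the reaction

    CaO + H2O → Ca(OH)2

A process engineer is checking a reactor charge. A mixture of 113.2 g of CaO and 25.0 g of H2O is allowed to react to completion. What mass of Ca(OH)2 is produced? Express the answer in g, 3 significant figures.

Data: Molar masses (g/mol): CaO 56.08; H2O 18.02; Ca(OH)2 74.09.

n(CaO) = 113.2 / 56.08 = 2.019 mol
n(H2O) = 25.00 / 18.02 = 1.387 mol
n/ν for CaO = 2.019/1 = 2.019
n/ν for H2O = 1.387/1 = 1.387
Smallest n/ν is H2O → limiting reagent.
n(Ca(OH)2) = (1/1) × 1.387 = 1.387 mol
mass = 1.387 × 74.09 = 102.8 g

103 g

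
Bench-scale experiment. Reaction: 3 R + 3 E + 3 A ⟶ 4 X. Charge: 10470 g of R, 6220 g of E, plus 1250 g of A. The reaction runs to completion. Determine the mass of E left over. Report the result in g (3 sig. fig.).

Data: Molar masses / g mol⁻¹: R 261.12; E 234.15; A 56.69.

n(R) = 10470 / 261.12 = 40.10 mol
n(E) = 6220 / 234.15 = 26.56 mol
n(A) = 1250 / 56.69 = 22.05 mol
n/ν for R = 40.10/3 = 13.37
n/ν for E = 26.56/3 = 8.853
n/ν for A = 22.05/3 = 7.350
Smallest n/ν is A → limiting reagent.
E consumed = (3/3) × 22.05 = 22.05 mol
E remaining = 26.56 − 22.05 = 4.510 mol
mass = 4.510 × 234.15 = 1056 g

1060 g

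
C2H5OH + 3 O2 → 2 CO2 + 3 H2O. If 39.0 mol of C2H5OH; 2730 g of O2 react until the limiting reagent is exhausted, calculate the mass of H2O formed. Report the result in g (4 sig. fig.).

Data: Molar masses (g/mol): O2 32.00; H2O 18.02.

1537 g

n(C2H5OH) = 39.00 mol
n(O2) = 2730 / 32.00 = 85.31 mol
n/ν for C2H5OH = 39.00/1 = 39.00
n/ν for O2 = 85.31/3 = 28.44
Smallest n/ν is O2 → limiting reagent.
n(H2O) = (3/3) × 85.31 = 85.31 mol
mass = 85.31 × 18.02 = 1537 g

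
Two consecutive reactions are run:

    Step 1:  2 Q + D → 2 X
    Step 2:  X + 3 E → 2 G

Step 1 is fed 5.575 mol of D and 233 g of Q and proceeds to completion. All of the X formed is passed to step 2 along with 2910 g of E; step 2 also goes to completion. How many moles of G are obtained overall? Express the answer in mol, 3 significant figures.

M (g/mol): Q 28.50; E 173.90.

Step 1:
n(D) = 5.575 mol
n(Q) = 233.0 / 28.50 = 8.175 mol
n/ν → D: 5.575, Q: 4.088; Q is limiting.
n(X) produced = (2/2) × 8.175 = 8.175 mol
Step 2:
n(X) available = 8.175 mol
n(E) = 2910 / 173.90 = 16.73 mol
n/ν → X: 8.175, E: 5.577; E is limiting.
n(G) = (2/3) × 16.73 = 11.15 mol

11.2 mol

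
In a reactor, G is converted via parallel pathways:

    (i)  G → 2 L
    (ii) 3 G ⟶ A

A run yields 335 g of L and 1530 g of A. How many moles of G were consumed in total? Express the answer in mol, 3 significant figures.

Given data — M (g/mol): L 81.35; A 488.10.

11.5 mol

n(L) = 335 / 81.35 = 4.118 mol
n(A) = 1530 / 488.10 = 3.135 mol
n(G) via (i) = (1/2)×4.118 = 2.059 mol
n(G) via (ii) = (3/1)×3.135 = 9.405 mol
total n(G) = 2.059 + 9.405 = 11.46 mol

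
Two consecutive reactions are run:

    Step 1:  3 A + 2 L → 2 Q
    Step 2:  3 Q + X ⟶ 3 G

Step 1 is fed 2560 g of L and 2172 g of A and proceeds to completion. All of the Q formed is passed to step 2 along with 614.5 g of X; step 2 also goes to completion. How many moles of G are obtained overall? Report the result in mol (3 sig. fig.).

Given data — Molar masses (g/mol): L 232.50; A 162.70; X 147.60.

8.90 mol

Step 1:
n(L) = 2560 / 232.50 = 11.01 mol
n(A) = 2172 / 162.70 = 13.35 mol
n/ν for L = 11.01/2 = 5.505
n/ν for A = 13.35/3 = 4.450
Smallest n/ν is A → limiting reagent.
n(Q) produced = (2/3) × 13.35 = 8.900 mol
Step 2:
n(Q) available = 8.900 mol
n(X) = 614.5 / 147.60 = 4.163 mol
n/ν for Q = 8.900/3 = 2.967
n/ν for X = 4.163/1 = 4.163
Smallest n/ν is Q → limiting reagent.
n(G) = (3/3) × 8.900 = 8.900 mol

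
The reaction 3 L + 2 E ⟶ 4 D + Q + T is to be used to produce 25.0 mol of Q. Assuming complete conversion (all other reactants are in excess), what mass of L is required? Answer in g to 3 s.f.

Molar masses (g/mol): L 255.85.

19200 g

n(Q) = 25.00 mol
n(L) = (3/1) × 25.00 = 75.00 mol
mass = 75.00 × 255.85 = 19190 g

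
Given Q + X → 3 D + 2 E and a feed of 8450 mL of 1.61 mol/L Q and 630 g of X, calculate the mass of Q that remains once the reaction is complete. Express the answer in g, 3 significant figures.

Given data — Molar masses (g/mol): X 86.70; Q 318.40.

n(Q) = 1.61 × 8450/1000 = 13.60 mol
n(X) = 630.0 / 86.70 = 7.266 mol
n/ν for Q = 13.60/1 = 13.60
n/ν for X = 7.266/1 = 7.266
Smallest n/ν is X → limiting reagent.
Q consumed = (1/1) × 7.266 = 7.266 mol
Q remaining = 13.60 − 7.266 = 6.334 mol
mass = 6.334 × 318.40 = 2017 g

2020 g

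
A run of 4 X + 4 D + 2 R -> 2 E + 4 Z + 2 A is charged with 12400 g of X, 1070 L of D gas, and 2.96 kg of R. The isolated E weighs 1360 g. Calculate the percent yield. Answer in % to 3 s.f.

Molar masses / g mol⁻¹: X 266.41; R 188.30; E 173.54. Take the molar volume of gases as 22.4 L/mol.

49.9 %

n(X) = 12400 / 266.41 = 46.54 mol
n(D) = 1070 / 22.4 = 47.77 mol
n(R) = 2.960×1000 / 188.30 = 15.72 mol
n/ν → X: 11.64, D: 11.94, R: 7.860; R is limiting.
theoretical n(E) = (2/2) × 15.72 = 15.72 mol → 2728 g
% yield = 1360 / 2728 × 100 = 49.85 %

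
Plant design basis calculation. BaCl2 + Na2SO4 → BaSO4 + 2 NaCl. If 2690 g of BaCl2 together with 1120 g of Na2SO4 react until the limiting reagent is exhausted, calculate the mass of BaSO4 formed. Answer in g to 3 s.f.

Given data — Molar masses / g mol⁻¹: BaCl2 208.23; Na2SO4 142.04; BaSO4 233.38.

1840 g

n(BaCl2) = 2690 / 208.23 = 12.92 mol
n(Na2SO4) = 1120 / 142.04 = 7.885 mol
n/ν for BaCl2 = 12.92/1 = 12.92
n/ν for Na2SO4 = 7.885/1 = 7.885
Smallest n/ν is Na2SO4 → limiting reagent.
n(BaSO4) = (1/1) × 7.885 = 7.885 mol
mass = 7.885 × 233.38 = 1840 g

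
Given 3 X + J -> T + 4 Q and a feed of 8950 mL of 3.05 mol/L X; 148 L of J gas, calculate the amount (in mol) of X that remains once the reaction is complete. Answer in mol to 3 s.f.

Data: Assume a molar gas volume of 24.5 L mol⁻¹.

9.18 mol

n(X) = 3.05 × 8950/1000 = 27.30 mol
n(J) = 148.0 / 24.5 = 6.041 mol
n/ν for X = 27.30/3 = 9.100
n/ν for J = 6.041/1 = 6.041
Smallest n/ν is J → limiting reagent.
X consumed = (3/1) × 6.041 = 18.12 mol
X remaining = 27.30 − 18.12 = 9.180 mol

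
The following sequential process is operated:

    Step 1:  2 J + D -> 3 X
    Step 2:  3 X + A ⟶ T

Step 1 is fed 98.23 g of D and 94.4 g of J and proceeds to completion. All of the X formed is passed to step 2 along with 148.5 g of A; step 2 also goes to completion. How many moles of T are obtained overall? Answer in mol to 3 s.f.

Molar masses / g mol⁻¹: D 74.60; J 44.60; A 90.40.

Step 1:
n(D) = 98.23 / 74.60 = 1.317 mol
n(J) = 94.40 / 44.60 = 2.117 mol
n/ν for D = 1.317/1 = 1.317
n/ν for J = 2.117/2 = 1.059
Smallest n/ν is J → limiting reagent.
n(X) produced = (3/2) × 2.117 = 3.176 mol
Step 2:
n(X) available = 3.176 mol
n(A) = 148.5 / 90.40 = 1.643 mol
n/ν for X = 3.176/3 = 1.059
n/ν for A = 1.643/1 = 1.643
Smallest n/ν is X → limiting reagent.
n(T) = (1/3) × 3.176 = 1.059 mol

1.06 mol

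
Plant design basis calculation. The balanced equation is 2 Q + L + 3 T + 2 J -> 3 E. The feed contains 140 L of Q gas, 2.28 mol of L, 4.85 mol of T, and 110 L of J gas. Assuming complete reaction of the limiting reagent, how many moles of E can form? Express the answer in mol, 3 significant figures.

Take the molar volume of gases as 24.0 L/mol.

4.85 mol

n(Q) = 140.0 / 24.0 = 5.833 mol
n(L) = 2.280 mol
n(T) = 4.850 mol
n(J) = 110.0 / 24.0 = 4.583 mol
n/ν → Q: 2.917, L: 2.280, T: 1.617, J: 2.292; T is limiting.
n(E) = (3/3) × 4.850 = 4.850 mol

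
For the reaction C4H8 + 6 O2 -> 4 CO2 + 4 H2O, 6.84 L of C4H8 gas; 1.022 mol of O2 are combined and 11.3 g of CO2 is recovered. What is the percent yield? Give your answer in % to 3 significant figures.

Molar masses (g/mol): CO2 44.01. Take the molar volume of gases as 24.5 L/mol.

37.7 %

n(C4H8) = 6.840 / 24.5 = 0.2792 mol
n(O2) = 1.022 mol
n/ν → C4H8: 0.2792, O2: 0.1703; O2 is limiting.
theoretical n(CO2) = (4/6) × 1.022 = 0.6813 mol → 29.98 g
% yield = 11.3 / 29.98 × 100 = 37.69 %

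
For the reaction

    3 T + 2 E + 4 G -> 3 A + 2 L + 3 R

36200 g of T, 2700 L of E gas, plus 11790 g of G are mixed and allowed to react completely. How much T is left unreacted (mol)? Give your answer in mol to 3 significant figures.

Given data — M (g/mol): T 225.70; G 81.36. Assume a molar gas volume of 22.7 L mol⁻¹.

51.7 mol

n(T) = 36200 / 225.70 = 160.4 mol
n(E) = 2700 / 22.7 = 118.9 mol
n(G) = 11790 / 81.36 = 144.9 mol
n/ν for T = 160.4/3 = 53.47
n/ν for E = 118.9/2 = 59.45
n/ν for G = 144.9/4 = 36.23
Smallest n/ν is G → limiting reagent.
T consumed = (3/4) × 144.9 = 108.7 mol
T remaining = 160.4 − 108.7 = 51.70 mol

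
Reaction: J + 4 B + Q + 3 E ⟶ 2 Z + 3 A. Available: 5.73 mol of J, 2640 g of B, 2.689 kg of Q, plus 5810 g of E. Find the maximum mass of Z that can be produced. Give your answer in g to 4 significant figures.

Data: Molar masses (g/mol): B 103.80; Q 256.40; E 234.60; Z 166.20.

n(J) = 5.730 mol
n(B) = 2640 / 103.80 = 25.43 mol
n(Q) = 2.689×1000 / 256.40 = 10.49 mol
n(E) = 5810 / 234.60 = 24.77 mol
n/ν → J: 5.730, B: 6.358, Q: 10.49, E: 8.257; J is limiting.
n(Z) = (2/1) × 5.730 = 11.46 mol
mass = 11.46 × 166.20 = 1905 g

1905 g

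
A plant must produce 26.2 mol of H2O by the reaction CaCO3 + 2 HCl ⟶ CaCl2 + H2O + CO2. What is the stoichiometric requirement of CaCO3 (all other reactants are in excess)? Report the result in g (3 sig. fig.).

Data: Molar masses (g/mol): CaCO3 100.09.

2620 g

n(H2O) = 26.20 mol
n(CaCO3) = (1/1) × 26.20 = 26.20 mol
mass = 26.20 × 100.09 = 2622 g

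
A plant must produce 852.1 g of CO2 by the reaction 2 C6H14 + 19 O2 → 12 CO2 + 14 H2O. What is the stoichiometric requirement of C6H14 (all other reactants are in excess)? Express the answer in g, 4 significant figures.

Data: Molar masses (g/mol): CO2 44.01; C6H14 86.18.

278.1 g

n(CO2) = 852.1 / 44.01 = 19.36 mol
n(C6H14) = (2/12) × 19.36 = 3.227 mol
mass = 3.227 × 86.18 = 278.1 g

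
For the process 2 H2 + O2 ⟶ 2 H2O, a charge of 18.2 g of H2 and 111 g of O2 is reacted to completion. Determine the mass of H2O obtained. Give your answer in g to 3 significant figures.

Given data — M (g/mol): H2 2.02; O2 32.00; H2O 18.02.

125 g

n(H2) = 18.20 / 2.02 = 9.010 mol
n(O2) = 111.0 / 32.00 = 3.469 mol
n/ν for H2 = 9.010/2 = 4.505
n/ν for O2 = 3.469/1 = 3.469
Smallest n/ν is O2 → limiting reagent.
n(H2O) = (2/1) × 3.469 = 6.938 mol
mass = 6.938 × 18.02 = 125.0 g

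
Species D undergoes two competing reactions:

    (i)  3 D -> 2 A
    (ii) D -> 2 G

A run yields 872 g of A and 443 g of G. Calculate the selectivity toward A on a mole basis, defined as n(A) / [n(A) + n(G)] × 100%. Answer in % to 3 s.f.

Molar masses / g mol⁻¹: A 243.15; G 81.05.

39.6 %

n(A) = 872 / 243.15 = 3.586 mol
n(G) = 443 / 81.05 = 5.466 mol
selectivity = 3.586/(3.586+5.466) × 100 = 39.62 %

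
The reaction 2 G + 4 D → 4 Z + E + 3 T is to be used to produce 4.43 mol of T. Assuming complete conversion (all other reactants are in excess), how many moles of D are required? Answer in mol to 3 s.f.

n(T) = 4.430 mol
n(D) = (4/3) × 4.430 = 5.907 mol

5.91 mol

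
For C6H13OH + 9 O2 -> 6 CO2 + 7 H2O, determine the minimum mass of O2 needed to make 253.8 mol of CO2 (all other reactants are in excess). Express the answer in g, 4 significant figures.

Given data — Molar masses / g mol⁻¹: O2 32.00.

12180 g

n(CO2) = 253.8 mol
n(O2) = (9/6) × 253.8 = 380.7 mol
mass = 380.7 × 32.00 = 12180 g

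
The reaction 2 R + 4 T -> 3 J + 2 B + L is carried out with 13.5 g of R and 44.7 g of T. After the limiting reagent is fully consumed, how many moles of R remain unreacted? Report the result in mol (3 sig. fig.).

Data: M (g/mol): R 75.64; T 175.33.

n(R) = 13.50 / 75.64 = 0.1785 mol
n(T) = 44.70 / 175.33 = 0.2549 mol
n/ν for R = 0.1785/2 = 0.08925
n/ν for T = 0.2549/4 = 0.06373
Smallest n/ν is T → limiting reagent.
R consumed = (2/4) × 0.2549 = 0.1275 mol
R remaining = 0.1785 − 0.1275 = 0.05100 mol

0.0510 mol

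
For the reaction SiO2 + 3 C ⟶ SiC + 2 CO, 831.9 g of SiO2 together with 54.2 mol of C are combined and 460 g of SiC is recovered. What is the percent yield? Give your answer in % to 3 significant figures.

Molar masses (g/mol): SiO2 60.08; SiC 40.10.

n(SiO2) = 831.9 / 60.08 = 13.85 mol
n(C) = 54.20 mol
n/ν → SiO2: 13.85, C: 18.07; SiO2 is limiting.
theoretical n(SiC) = (1/1) × 13.85 = 13.85 mol → 555.4 g
% yield = 460 / 555.4 × 100 = 82.82 %

82.8 %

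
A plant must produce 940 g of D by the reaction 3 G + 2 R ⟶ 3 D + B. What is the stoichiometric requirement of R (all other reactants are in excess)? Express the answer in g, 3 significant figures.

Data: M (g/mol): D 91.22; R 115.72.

n(D) = 940 / 91.22 = 10.30 mol
n(R) = (2/3) × 10.30 = 6.867 mol
mass = 6.867 × 115.72 = 794.6 g

795 g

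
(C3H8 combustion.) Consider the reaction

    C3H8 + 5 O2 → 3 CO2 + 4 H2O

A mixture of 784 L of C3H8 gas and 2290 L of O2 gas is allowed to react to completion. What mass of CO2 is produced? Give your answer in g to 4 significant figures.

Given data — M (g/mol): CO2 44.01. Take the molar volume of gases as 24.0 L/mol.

2520 g

n(C3H8) = 784.0 / 24.0 = 32.67 mol
n(O2) = 2290 / 24.0 = 95.42 mol
n/ν → C3H8: 32.67, O2: 19.08; O2 is limiting.
n(CO2) = (3/5) × 95.42 = 57.25 mol
mass = 57.25 × 44.01 = 2520 g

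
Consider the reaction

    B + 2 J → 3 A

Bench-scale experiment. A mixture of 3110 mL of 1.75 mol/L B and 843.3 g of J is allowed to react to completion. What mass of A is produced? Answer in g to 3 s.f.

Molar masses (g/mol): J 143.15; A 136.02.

n(B) = 1.75 × 3110/1000 = 5.443 mol
n(J) = 843.3 / 143.15 = 5.891 mol
n/ν for B = 5.443/1 = 5.443
n/ν for J = 5.891/2 = 2.946
Smallest n/ν is J → limiting reagent.
n(A) = (3/2) × 5.891 = 8.837 mol
mass = 8.837 × 136.02 = 1202 g

1200 g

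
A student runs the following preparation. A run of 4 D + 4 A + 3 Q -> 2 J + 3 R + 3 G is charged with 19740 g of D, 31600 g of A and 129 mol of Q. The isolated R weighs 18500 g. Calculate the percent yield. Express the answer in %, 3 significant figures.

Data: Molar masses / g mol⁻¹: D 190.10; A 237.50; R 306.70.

77.5 %

n(D) = 19740 / 190.10 = 103.8 mol
n(A) = 31600 / 237.50 = 133.1 mol
n(Q) = 129.0 mol
n/ν for D = 103.8/4 = 25.95
n/ν for A = 133.1/4 = 33.28
n/ν for Q = 129.0/3 = 43.00
Smallest n/ν is D → limiting reagent.
theoretical n(R) = (3/4) × 103.8 = 77.85 mol → 23880 g
% yield = 18500 / 23880 × 100 = 77.47 %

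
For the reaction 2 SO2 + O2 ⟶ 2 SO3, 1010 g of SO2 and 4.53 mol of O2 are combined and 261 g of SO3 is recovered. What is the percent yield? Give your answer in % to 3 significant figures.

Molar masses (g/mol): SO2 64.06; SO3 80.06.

n(SO2) = 1010 / 64.06 = 15.77 mol
n(O2) = 4.530 mol
n/ν for SO2 = 15.77/2 = 7.885
n/ν for O2 = 4.530/1 = 4.530
Smallest n/ν is O2 → limiting reagent.
theoretical n(SO3) = (2/1) × 4.530 = 9.060 mol → 725.3 g
% yield = 261 / 725.3 × 100 = 35.99 %

36.0 %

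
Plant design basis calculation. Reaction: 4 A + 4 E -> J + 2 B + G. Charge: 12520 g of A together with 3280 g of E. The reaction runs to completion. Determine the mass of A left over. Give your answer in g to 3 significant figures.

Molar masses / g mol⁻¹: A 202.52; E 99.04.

n(A) = 12520 / 202.52 = 61.82 mol
n(E) = 3280 / 99.04 = 33.12 mol
n/ν for A = 61.82/4 = 15.46
n/ν for E = 33.12/4 = 8.280
Smallest n/ν is E → limiting reagent.
A consumed = (4/4) × 33.12 = 33.12 mol
A remaining = 61.82 − 33.12 = 28.70 mol
mass = 28.70 × 202.52 = 5812 g

5810 g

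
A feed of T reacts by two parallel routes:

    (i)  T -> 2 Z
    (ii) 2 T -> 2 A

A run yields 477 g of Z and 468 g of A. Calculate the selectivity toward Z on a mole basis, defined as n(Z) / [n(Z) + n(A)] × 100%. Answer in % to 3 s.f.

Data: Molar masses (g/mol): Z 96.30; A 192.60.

n(Z) = 477 / 96.30 = 4.953 mol
n(A) = 468 / 192.60 = 2.430 mol
selectivity = 4.953/(4.953+2.430) × 100 = 67.09 %

67.1 %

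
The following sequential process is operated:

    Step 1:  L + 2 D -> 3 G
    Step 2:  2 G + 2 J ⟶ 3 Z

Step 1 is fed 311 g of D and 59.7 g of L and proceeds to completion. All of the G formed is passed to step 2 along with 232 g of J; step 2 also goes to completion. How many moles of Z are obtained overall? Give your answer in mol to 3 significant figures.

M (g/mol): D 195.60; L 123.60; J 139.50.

Step 1:
n(D) = 311.0 / 195.60 = 1.590 mol
n(L) = 59.70 / 123.60 = 0.4830 mol
n/ν for D = 1.590/2 = 0.7950
n/ν for L = 0.4830/1 = 0.4830
Smallest n/ν is L → limiting reagent.
n(G) produced = (3/1) × 0.4830 = 1.449 mol
Step 2:
n(G) available = 1.449 mol
n(J) = 232.0 / 139.50 = 1.663 mol
n/ν for G = 1.449/2 = 0.7245
n/ν for J = 1.663/2 = 0.8315
Smallest n/ν is G → limiting reagent.
n(Z) = (3/2) × 1.449 = 2.174 mol

2.17 mol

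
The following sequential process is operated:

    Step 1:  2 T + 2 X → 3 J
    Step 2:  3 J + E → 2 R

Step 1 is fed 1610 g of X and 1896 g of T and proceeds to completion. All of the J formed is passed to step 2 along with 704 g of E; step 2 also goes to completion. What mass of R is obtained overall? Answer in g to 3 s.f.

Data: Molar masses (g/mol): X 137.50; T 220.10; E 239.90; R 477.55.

2800 g

Step 1:
n(X) = 1610 / 137.50 = 11.71 mol
n(T) = 1896 / 220.10 = 8.614 mol
n/ν for X = 11.71/2 = 5.855
n/ν for T = 8.614/2 = 4.307
Smallest n/ν is T → limiting reagent.
n(J) produced = (3/2) × 8.614 = 12.92 mol
Step 2:
n(J) available = 12.92 mol
n(E) = 704.0 / 239.90 = 2.935 mol
n/ν for J = 12.92/3 = 4.307
n/ν for E = 2.935/1 = 2.935
Smallest n/ν is E → limiting reagent.
n(R) = (2/1) × 2.935 = 5.870 mol
mass = 5.870 × 477.55 = 2803 g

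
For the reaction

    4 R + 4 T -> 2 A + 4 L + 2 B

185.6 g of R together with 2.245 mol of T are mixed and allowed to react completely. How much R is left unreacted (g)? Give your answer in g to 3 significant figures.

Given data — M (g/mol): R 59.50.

n(R) = 185.6 / 59.50 = 3.119 mol
n(T) = 2.245 mol
n/ν → R: 0.7798, T: 0.5613; T is limiting.
R consumed = (4/4) × 2.245 = 2.245 mol
R remaining = 3.119 − 2.245 = 0.8740 mol
mass = 0.8740 × 59.50 = 52.00 g

52.0 g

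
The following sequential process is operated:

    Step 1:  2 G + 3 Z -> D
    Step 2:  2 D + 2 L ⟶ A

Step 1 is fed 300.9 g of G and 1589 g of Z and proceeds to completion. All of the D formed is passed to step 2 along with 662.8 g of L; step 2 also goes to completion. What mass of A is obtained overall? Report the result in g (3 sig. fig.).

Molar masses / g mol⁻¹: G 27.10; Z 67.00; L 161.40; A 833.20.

Step 1:
n(G) = 300.9 / 27.10 = 11.10 mol
n(Z) = 1589 / 67.00 = 23.72 mol
n/ν for G = 11.10/2 = 5.550
n/ν for Z = 23.72/3 = 7.907
Smallest n/ν is G → limiting reagent.
n(D) produced = (1/2) × 11.10 = 5.550 mol
Step 2:
n(D) available = 5.550 mol
n(L) = 662.8 / 161.40 = 4.107 mol
n/ν for D = 5.550/2 = 2.775
n/ν for L = 4.107/2 = 2.054
Smallest n/ν is L → limiting reagent.
n(A) = (1/2) × 4.107 = 2.054 mol
mass = 2.054 × 833.20 = 1711 g

1710 g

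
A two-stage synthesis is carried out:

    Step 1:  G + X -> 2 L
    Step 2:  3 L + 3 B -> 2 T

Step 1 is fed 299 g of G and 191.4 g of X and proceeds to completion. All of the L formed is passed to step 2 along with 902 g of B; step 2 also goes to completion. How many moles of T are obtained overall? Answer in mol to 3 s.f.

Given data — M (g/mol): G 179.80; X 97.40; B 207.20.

Step 1:
n(G) = 299.0 / 179.80 = 1.663 mol
n(X) = 191.4 / 97.40 = 1.965 mol
n/ν for G = 1.663/1 = 1.663
n/ν for X = 1.965/1 = 1.965
Smallest n/ν is G → limiting reagent.
n(L) produced = (2/1) × 1.663 = 3.326 mol
Step 2:
n(L) available = 3.326 mol
n(B) = 902.0 / 207.20 = 4.353 mol
n/ν for L = 3.326/3 = 1.109
n/ν for B = 4.353/3 = 1.451
Smallest n/ν is L → limiting reagent.
n(T) = (2/3) × 3.326 = 2.217 mol

2.22 mol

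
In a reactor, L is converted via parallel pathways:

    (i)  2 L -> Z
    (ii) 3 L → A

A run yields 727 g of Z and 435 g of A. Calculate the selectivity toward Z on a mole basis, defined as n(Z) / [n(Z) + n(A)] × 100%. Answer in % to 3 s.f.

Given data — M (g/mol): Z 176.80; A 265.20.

n(Z) = 727 / 176.80 = 4.112 mol
n(A) = 435 / 265.20 = 1.640 mol
selectivity = 4.112/(4.112+1.640) × 100 = 71.49 %

71.5 %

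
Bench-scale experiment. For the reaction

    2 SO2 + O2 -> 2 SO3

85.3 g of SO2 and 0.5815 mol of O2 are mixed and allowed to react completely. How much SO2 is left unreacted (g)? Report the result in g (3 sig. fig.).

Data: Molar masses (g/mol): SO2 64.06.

10.8 g

n(SO2) = 85.30 / 64.06 = 1.332 mol
n(O2) = 0.5815 mol
n/ν for SO2 = 1.332/2 = 0.6660
n/ν for O2 = 0.5815/1 = 0.5815
Smallest n/ν is O2 → limiting reagent.
SO2 consumed = (2/1) × 0.5815 = 1.163 mol
SO2 remaining = 1.332 − 1.163 = 0.1690 mol
mass = 0.1690 × 64.06 = 10.83 g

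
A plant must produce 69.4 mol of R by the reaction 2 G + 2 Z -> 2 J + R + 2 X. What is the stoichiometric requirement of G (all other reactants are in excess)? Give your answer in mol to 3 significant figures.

n(R) = 69.40 mol
n(G) = (2/1) × 69.40 = 138.8 mol

139 mol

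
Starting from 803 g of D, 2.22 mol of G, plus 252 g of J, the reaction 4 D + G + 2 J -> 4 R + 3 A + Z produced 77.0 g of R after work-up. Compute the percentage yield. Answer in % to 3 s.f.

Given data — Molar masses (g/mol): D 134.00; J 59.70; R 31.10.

41.3 %

n(D) = 803.0 / 134.00 = 5.993 mol
n(G) = 2.220 mol
n(J) = 252.0 / 59.70 = 4.221 mol
n/ν → D: 1.498, G: 2.220, J: 2.111; D is limiting.
theoretical n(R) = (4/4) × 5.993 = 5.993 mol → 186.4 g
% yield = 77.0 / 186.4 × 100 = 41.31 %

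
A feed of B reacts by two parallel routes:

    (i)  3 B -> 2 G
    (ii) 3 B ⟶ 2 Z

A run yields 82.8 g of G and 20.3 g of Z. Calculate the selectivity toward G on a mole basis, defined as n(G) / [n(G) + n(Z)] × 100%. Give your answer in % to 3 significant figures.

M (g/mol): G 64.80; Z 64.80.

80.3 %

n(G) = 82.8 / 64.80 = 1.278 mol
n(Z) = 20.3 / 64.80 = 0.3133 mol
selectivity = 1.278/(1.278+0.3133) × 100 = 80.31 %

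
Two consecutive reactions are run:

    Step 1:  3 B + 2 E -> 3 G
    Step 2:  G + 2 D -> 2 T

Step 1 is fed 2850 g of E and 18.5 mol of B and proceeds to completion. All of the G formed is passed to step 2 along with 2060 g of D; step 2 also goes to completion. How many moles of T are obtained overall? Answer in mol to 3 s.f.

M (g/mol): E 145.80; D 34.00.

37.0 mol

Step 1:
n(E) = 2850 / 145.80 = 19.55 mol
n(B) = 18.50 mol
n/ν → E: 9.775, B: 6.167; B is limiting.
n(G) produced = (3/3) × 18.50 = 18.50 mol
Step 2:
n(G) available = 18.50 mol
n(D) = 2060 / 34.00 = 60.59 mol
n/ν → G: 18.50, D: 30.30; G is limiting.
n(T) = (2/1) × 18.50 = 37.00 mol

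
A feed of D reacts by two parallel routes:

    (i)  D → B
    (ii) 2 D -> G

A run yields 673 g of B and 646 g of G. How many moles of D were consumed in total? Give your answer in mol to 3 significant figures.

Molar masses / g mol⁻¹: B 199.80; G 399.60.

6.60 mol

n(B) = 673 / 199.80 = 3.368 mol
n(G) = 646 / 399.60 = 1.617 mol
n(D) via (i) = (1/1)×3.368 = 3.368 mol
n(D) via (ii) = (2/1)×1.617 = 3.234 mol
total n(D) = 3.368 + 3.234 = 6.602 mol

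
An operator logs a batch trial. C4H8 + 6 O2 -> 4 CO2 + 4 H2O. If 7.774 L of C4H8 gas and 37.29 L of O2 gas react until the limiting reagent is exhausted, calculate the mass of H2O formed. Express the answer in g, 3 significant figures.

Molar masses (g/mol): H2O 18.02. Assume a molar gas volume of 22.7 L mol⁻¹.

n(C4H8) = 7.774 / 22.7 = 0.3425 mol
n(O2) = 37.29 / 22.7 = 1.643 mol
n/ν for C4H8 = 0.3425/1 = 0.3425
n/ν for O2 = 1.643/6 = 0.2738
Smallest n/ν is O2 → limiting reagent.
n(H2O) = (4/6) × 1.643 = 1.095 mol
mass = 1.095 × 18.02 = 19.73 g

19.7 g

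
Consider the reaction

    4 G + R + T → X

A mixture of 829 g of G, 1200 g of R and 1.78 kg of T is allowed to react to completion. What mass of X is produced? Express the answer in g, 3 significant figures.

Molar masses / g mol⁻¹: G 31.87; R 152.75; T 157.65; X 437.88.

n(G) = 829.0 / 31.87 = 26.01 mol
n(R) = 1200 / 152.75 = 7.856 mol
n(T) = 1.780×1000 / 157.65 = 11.29 mol
n/ν for G = 26.01/4 = 6.503
n/ν for R = 7.856/1 = 7.856
n/ν for T = 11.29/1 = 11.29
Smallest n/ν is G → limiting reagent.
n(X) = (1/4) × 26.01 = 6.503 mol
mass = 6.503 × 437.88 = 2848 g

2850 g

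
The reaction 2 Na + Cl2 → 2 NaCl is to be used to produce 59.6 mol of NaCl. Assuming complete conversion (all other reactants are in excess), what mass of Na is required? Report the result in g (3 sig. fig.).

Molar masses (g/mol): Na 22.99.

1370 g

n(NaCl) = 59.60 mol
n(Na) = (2/2) × 59.60 = 59.60 mol
mass = 59.60 × 22.99 = 1370 g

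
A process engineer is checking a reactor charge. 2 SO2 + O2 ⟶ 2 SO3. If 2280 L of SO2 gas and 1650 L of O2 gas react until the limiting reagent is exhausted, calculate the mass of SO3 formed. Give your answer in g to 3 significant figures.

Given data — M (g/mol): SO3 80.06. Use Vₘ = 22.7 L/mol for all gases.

n(SO2) = 2280 / 22.7 = 100.4 mol
n(O2) = 1650 / 22.7 = 72.69 mol
n/ν → SO2: 50.20, O2: 72.69; SO2 is limiting.
n(SO3) = (2/2) × 100.4 = 100.4 mol
mass = 100.4 × 80.06 = 8038 g

8040 g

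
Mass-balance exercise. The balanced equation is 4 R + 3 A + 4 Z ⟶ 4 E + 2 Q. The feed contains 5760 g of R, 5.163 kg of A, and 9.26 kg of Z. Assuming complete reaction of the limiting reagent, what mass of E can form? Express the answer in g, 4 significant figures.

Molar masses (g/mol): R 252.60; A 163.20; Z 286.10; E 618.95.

14110 g

n(R) = 5760 / 252.60 = 22.80 mol
n(A) = 5.163×1000 / 163.20 = 31.64 mol
n(Z) = 9.260×1000 / 286.10 = 32.37 mol
n/ν → R: 5.700, A: 10.55, Z: 8.093; R is limiting.
n(E) = (4/4) × 22.80 = 22.80 mol
mass = 22.80 × 618.95 = 14110 g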